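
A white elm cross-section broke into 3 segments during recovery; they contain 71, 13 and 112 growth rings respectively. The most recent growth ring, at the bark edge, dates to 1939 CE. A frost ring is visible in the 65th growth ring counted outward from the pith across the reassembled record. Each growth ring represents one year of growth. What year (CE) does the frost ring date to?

1808 CE

Total growth rings = 71 + 13 + 112 = 196.
196 − 65 = 131 growth rings lie beyond the frost ring toward the bark edge.
Counting back 131 years from 1939 CE places the frost ring in 1939 − 131 = 1808 CE.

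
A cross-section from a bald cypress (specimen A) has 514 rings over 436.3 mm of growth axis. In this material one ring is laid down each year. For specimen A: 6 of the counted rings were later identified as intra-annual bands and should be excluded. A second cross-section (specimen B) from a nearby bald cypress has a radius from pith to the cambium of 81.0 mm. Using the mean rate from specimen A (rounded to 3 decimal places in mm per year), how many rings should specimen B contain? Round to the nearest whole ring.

94 rings

Specimen A: correcting the raw count gives 514 − 6 = 508 true rings.
A: Extension rate ≈ 436.3 / 508 = 0.859 mm per year.
B spans 81.0 / 0.859 = 94.30 years ≈ 94 rings.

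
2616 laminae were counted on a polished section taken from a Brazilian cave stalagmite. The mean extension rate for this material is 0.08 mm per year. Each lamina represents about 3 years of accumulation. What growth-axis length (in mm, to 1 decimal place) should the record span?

627.8 mm

At 3 years per lamina, 2616 × 3 = 7848 years.
Predicted length = 0.08 mm/year × 7848 years = 627.8 mm.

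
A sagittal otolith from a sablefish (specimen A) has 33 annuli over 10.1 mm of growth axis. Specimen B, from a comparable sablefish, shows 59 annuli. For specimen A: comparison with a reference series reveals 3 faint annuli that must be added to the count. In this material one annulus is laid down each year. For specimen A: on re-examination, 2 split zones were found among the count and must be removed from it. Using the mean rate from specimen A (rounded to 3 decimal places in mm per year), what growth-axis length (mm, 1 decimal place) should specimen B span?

17.5 mm

Specimen A: after corrections the count is 33 − 2 + 3 = 34 annuli.
A: 10.1 mm over 34 years gives 10.1 / 34 ≈ 0.297 mm/yr.
For B, 0.297 mm/year × 59 years = 17.5 mm.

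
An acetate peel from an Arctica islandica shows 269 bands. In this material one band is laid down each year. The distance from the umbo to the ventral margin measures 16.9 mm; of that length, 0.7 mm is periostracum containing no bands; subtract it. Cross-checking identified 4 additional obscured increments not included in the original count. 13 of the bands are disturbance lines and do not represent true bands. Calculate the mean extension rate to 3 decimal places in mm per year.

Adjusted count: 269 − 13 + 4 = 260 bands.
The growth record spans 16.9 − 0.7 = 16.2 mm.
Mean rate = 16.2 mm / 260 years ≈ 0.062 mm per year.

0.062 mm per year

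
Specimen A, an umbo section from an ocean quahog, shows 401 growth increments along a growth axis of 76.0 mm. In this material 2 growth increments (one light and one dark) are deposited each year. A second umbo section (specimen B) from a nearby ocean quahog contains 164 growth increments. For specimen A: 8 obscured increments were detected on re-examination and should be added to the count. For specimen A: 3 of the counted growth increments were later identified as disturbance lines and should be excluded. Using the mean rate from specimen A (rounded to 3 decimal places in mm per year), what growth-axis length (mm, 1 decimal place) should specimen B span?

30.7 mm

Specimen A: after corrections the count is 401 − 3 + 8 = 406 growth increments.
Specimen A: 406 growth increments at 2 per year is 406 / 2 = 203 years.
A: Extension rate ≈ 76.0 / 203 = 0.374 mm/year.
Specimen B: 164 growth increments at 2 per year is 164 / 2 = 82 years. B's length ≈ 0.374 × 82 = 30.7 mm.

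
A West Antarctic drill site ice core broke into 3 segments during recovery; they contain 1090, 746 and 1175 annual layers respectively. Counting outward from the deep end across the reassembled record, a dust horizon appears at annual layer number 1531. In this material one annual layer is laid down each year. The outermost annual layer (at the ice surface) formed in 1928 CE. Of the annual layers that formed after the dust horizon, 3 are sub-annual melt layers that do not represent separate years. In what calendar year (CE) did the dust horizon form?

Total annual layers = 1090 + 746 + 1175 = 3011.
Between annual layer 1531 and the ice surface there are 3011 − 1531 = 1480 annual layers.
1480 − 3 false = 1477 true annual layers after the dust horizon.
1928 − 1477 = 451 CE.

451 CE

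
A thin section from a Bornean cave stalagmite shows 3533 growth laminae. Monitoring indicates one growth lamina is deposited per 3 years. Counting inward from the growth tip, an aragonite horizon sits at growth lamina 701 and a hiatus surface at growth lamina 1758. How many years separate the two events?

1758 − 701 = 1057 growth laminae lie between the two events.
1057 growth laminae at 3 years each span 1057 × 3 = 3171 years.

3171 years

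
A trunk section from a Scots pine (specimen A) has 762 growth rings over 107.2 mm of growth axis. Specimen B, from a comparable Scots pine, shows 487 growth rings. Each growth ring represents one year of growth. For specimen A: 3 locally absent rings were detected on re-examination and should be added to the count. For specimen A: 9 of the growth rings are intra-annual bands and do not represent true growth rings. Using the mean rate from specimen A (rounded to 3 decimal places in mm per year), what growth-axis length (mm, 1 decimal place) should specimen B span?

Specimen A: true growth ring count = 762 − 9 + 3 = 756.
A: Extension rate ≈ 107.2 / 756 = 0.142 mm per year.
For B, 0.142 mm/year × 487 years = 69.2 mm.

69.2 mm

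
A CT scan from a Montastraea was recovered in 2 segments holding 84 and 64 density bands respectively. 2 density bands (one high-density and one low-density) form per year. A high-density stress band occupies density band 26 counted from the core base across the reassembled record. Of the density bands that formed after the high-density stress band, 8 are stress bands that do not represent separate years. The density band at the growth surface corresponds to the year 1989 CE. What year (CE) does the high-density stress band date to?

Total density bands = 84 + 64 = 148.
Between density band 26 and the growth surface there are 148 − 26 = 122 density bands.
Excluding 8 false density bands: 122 − 8 = 114.
With 2 density bands per year, 114 / 2 = 57 years.
Counting back 57 years from 1989 CE places the high-density stress band in 1989 − 57 = 1932 CE.

1932 CE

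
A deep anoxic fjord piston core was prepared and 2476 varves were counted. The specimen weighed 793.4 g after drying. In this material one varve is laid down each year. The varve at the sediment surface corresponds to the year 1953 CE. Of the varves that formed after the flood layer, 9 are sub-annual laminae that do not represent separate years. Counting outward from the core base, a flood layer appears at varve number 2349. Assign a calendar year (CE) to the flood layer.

1835 CE

2476 − 2349 = 127 varves lie beyond the flood layer toward the sediment surface.
127 − 9 false = 118 true varves after the flood layer.
The varve at the sediment surface is 1953 CE, so the flood layer dates to 1953 − 118 = 1835 CE.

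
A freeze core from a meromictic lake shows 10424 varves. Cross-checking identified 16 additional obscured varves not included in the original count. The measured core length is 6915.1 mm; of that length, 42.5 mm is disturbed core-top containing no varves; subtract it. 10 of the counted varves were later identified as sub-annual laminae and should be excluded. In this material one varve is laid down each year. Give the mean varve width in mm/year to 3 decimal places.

Adjusted count: 10424 − 10 + 16 = 10430 varves.
The growth record spans 6915.1 − 42.5 = 6872.6 mm.
6872.6 mm over 10430 years gives 6872.6 / 10430 ≈ 0.659 mm/year.

0.659 mm/year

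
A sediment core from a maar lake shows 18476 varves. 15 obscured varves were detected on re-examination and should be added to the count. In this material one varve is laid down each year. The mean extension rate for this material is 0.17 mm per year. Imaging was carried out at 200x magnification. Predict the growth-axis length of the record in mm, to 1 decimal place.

3143.5 mm

True varve count = 18476 + 15 = 18491.
Length ≈ 0.17 × 18491 = 3143.5 mm.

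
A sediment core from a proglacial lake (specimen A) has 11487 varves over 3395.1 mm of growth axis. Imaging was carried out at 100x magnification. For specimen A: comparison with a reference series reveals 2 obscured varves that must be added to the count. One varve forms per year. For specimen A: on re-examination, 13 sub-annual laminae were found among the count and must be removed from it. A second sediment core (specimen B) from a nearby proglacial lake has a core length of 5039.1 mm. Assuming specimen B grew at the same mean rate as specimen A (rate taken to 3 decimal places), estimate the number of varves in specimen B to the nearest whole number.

Specimen A: after corrections the count is 11487 − 13 + 2 = 11476 varves.
A: Extension rate ≈ 3395.1 / 11476 = 0.296 mm per year.
For B, 5039.1 / 0.296 = 17023.99 years ≈ 17024 varves.

17024 varves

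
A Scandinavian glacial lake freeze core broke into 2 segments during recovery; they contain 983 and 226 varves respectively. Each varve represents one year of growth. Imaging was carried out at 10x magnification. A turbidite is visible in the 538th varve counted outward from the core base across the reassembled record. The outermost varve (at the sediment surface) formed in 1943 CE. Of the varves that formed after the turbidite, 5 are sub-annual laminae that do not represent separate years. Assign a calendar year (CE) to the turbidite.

1277 CE

Total varves = 983 + 226 = 1209.
The turbidite sits at varve 538 from the core base, so 1209 − 538 = 671 varves formed after it.
Excluding 5 false varves: 671 − 5 = 666.
The varve at the sediment surface is 1943 CE, so the turbidite dates to 1943 − 666 = 1277 CE.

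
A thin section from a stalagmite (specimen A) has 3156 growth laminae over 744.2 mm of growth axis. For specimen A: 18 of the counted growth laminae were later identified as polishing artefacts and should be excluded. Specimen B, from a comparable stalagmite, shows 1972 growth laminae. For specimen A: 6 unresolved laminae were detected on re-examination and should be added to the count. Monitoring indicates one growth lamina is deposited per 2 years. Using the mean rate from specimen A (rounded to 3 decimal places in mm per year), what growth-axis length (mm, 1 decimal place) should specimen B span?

Specimen A: true growth lamina count = 3156 − 18 + 6 = 3144.
Specimen A: 3144 growth laminae at 2 years each span 3144 × 2 = 6288 years.
A: 744.2 mm over 6288 years gives 744.2 / 6288 ≈ 0.118 mm/yr.
Specimen B: multiplying by 2 years per growth lamina: 1972 × 2 = 3944 years. For B, 0.118 mm/year × 3944 years = 465.4 mm.

465.4 mm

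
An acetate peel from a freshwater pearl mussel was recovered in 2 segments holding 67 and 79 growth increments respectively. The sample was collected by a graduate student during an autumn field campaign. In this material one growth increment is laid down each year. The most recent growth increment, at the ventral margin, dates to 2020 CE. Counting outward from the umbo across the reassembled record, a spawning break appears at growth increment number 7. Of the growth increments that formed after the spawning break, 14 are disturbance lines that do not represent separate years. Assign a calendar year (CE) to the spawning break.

1895 CE

Total growth increments = 67 + 79 = 146.
The spawning break sits at growth increment 7 from the umbo, so 146 − 7 = 139 growth increments formed after it.
Excluding 14 false growth increments: 139 − 14 = 125.
The growth increment at the ventral margin is 2020 CE, so the spawning break dates to 2020 − 125 = 1895 CE.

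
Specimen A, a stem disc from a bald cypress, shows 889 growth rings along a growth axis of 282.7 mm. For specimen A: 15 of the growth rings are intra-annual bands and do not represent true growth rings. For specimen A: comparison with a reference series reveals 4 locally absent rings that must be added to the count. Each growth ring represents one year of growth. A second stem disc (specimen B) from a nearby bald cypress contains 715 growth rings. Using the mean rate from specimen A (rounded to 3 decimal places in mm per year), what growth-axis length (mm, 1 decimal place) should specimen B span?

230.2 mm

Specimen A: after corrections the count is 889 − 15 + 4 = 878 growth rings.
A: 282.7 mm over 878 years gives 282.7 / 878 ≈ 0.322 mm/yr.
For B, 0.322 mm/year × 715 years = 230.2 mm.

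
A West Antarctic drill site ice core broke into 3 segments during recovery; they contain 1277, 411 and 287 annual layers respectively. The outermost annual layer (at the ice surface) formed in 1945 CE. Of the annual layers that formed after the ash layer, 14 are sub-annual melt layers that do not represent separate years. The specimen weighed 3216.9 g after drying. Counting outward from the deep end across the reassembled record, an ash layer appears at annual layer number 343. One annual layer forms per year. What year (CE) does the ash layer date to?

Total annual layers = 1277 + 411 + 287 = 1975.
The ash layer sits at annual layer 343 from the deep end, so 1975 − 343 = 1632 annual layers formed after it.
Removing the 14 false annual layers leaves 1632 − 14 = 1618 true annual layers beyond the ash layer.
Counting back 1618 years from 1945 CE places the ash layer in 1945 − 1618 = 327 CE.

327 CE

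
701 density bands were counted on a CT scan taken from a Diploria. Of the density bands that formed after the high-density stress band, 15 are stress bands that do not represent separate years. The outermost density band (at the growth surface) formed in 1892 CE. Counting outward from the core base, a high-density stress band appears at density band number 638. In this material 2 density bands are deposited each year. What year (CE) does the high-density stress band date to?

1868 CE

Between density band 638 and the growth surface there are 701 − 638 = 63 density bands.
Excluding 15 false density bands: 63 − 15 = 48.
48 density bands at 2 per year is 48 / 2 = 24 years.
The density band at the growth surface is 1892 CE, so the high-density stress band dates to 1892 − 24 = 1868 CE.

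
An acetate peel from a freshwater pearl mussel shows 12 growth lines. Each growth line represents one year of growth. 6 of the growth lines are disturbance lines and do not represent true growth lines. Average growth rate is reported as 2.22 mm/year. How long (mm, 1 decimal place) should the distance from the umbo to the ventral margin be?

13.3 mm

After corrections the count is 12 − 6 = 6 growth lines.
Predicted length = 2.22 mm/year × 6 years = 13.3 mm.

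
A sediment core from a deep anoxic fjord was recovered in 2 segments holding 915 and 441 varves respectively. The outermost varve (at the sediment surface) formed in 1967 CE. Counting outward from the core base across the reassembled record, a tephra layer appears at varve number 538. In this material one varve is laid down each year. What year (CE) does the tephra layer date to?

1149 CE

Total varves = 915 + 441 = 1356.
1356 − 538 = 818 varves lie beyond the tephra layer toward the sediment surface.
1967 − 818 = 1149 CE.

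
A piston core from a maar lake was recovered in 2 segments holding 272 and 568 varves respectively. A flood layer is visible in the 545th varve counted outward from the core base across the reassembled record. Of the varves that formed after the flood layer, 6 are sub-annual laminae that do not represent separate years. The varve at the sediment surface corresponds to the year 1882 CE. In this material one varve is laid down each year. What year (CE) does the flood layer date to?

1593 CE

Total varves = 272 + 568 = 840.
The flood layer sits at varve 545 from the core base, so 840 − 545 = 295 varves formed after it.
Excluding 6 false varves: 295 − 6 = 289.
1882 − 289 = 1593 CE.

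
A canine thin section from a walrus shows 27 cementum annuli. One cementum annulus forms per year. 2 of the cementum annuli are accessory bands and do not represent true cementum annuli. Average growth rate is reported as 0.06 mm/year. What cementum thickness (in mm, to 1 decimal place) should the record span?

1.5 mm

After corrections the count is 27 − 2 = 25 cementum annuli.
25 years at 0.06 mm/year gives 0.06 × 25 = 1.5 mm.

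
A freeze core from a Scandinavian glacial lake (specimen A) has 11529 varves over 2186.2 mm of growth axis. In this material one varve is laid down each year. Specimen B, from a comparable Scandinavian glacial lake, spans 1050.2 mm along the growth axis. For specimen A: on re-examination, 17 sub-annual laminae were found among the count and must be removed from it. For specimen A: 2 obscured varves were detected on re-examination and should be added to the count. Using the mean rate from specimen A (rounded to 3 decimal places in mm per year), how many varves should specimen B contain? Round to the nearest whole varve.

5527 varves

Specimen A: correcting the raw count gives 11529 − 17 + 2 = 11514 true varves.
A: Mean rate = 2186.2 mm / 11514 years ≈ 0.190 mm per year.
B spans 1050.2 / 0.190 = 5527.37 years ≈ 5527 varves.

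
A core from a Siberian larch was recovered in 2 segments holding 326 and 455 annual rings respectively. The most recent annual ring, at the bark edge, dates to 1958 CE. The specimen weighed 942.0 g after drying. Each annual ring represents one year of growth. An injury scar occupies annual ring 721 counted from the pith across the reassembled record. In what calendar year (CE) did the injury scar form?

Total annual rings = 326 + 455 = 781.
781 − 721 = 60 annual rings lie beyond the injury scar toward the bark edge.
Counting back 60 years from 1958 CE places the injury scar in 1958 − 60 = 1898 CE.

1898 CE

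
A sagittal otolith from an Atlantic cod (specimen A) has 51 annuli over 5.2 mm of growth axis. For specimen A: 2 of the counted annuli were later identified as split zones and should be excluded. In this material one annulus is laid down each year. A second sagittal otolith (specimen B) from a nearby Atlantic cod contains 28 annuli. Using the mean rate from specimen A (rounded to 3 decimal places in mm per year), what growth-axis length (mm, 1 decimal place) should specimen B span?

Specimen A: after corrections the count is 51 − 2 = 49 annuli.
A: Mean rate = 5.2 mm / 49 years ≈ 0.106 mm per year.
B's length ≈ 0.106 × 28 = 3.0 mm.

3.0 mm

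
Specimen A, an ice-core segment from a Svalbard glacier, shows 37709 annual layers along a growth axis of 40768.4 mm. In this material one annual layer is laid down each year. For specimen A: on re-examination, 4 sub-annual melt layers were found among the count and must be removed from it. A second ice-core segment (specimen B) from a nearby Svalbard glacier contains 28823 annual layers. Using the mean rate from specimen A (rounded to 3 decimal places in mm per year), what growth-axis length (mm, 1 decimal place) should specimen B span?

Specimen A: after corrections the count is 37709 − 4 = 37705 annual layers.
A: Extension rate ≈ 40768.4 / 37705 = 1.081 mm/yr.
Length of B = 1.081 × 28823 = 31157.7 mm.

31157.7 mm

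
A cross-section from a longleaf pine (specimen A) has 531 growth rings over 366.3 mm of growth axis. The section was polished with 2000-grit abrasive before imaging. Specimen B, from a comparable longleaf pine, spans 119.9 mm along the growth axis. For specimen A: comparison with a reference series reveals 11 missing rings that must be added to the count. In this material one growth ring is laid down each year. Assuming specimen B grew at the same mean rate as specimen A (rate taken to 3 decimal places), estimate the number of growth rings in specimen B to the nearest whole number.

177 growth rings

Specimen A: adjusted count: 531 + 11 = 542 growth rings.
A: 366.3 mm over 542 years gives 366.3 / 542 ≈ 0.676 mm/year.
For B, 119.9 / 0.676 = 177.37 years ≈ 177 growth rings.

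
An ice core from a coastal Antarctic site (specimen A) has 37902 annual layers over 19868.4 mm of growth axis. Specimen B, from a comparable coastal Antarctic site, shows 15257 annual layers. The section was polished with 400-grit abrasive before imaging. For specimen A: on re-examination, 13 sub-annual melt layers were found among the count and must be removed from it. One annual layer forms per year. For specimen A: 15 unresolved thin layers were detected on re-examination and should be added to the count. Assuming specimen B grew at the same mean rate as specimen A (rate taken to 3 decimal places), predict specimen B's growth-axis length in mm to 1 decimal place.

Specimen A: correcting the raw count gives 37902 − 13 + 15 = 37904 true annual layers.
A: Mean rate = 19868.4 mm / 37904 years ≈ 0.524 mm/year.
Length of B = 0.524 × 15257 = 7994.7 mm.

7994.7 mm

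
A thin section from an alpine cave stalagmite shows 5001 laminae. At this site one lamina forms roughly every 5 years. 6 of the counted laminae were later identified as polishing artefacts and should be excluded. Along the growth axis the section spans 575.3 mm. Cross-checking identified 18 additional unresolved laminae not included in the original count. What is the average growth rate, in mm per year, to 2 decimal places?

True lamina count = 5001 − 6 + 18 = 5013.
Multiplying by 5 years per lamina: 5013 × 5 = 25065 years.
575.3 mm over 25065 years gives 575.3 / 25065 ≈ 0.02 mm per year.

0.02 mm per year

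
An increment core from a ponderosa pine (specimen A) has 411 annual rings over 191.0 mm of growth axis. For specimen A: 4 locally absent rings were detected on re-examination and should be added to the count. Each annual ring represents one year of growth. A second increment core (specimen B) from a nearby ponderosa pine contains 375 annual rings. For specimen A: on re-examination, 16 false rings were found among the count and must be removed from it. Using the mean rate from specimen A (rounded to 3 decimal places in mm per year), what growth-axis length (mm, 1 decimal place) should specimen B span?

Specimen A: true annual ring count = 411 − 16 + 4 = 399.
A: 191.0 mm over 399 years gives 191.0 / 399 ≈ 0.479 mm/yr.
B's length ≈ 0.479 × 375 = 179.6 mm.

179.6 mm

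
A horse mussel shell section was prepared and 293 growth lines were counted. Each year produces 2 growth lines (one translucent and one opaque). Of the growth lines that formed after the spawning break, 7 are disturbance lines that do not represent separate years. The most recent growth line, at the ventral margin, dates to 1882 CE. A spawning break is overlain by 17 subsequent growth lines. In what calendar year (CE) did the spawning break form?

There are 17 growth lines younger than the spawning break.
17 − 7 false = 10 true growth lines after the spawning break.
10 growth lines at 2 per year is 10 / 2 = 5 years.
Counting back 5 years from 1882 CE places the spawning break in 1882 − 5 = 1877 CE.

1877 CE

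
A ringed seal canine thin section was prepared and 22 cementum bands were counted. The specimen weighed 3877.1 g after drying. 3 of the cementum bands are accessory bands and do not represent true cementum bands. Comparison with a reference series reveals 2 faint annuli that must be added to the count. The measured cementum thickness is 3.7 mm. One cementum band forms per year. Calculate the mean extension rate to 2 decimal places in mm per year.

After corrections the count is 22 − 3 + 2 = 21 cementum bands.
Mean rate = 3.7 mm / 21 years ≈ 0.18 mm per year.

0.18 mm per year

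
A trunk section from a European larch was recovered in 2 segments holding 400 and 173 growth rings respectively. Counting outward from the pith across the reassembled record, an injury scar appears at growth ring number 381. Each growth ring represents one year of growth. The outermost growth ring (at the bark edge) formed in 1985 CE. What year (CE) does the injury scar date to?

Total growth rings = 400 + 173 = 573.
The injury scar sits at growth ring 381 from the pith, so 573 − 381 = 192 growth rings formed after it.
1985 − 192 = 1793 CE.

1793 CE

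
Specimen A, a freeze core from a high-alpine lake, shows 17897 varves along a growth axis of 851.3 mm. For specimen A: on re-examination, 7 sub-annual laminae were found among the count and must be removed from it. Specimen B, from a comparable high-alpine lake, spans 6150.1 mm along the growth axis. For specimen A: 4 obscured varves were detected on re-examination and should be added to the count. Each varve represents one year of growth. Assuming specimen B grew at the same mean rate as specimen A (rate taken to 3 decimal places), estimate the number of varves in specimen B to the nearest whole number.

128127 varves

Specimen A: after corrections the count is 17897 − 7 + 4 = 17894 varves.
A: 851.3 mm over 17894 years gives 851.3 / 17894 ≈ 0.048 mm/year.
B spans 6150.1 / 0.048 = 128127.08 years ≈ 128127 varves.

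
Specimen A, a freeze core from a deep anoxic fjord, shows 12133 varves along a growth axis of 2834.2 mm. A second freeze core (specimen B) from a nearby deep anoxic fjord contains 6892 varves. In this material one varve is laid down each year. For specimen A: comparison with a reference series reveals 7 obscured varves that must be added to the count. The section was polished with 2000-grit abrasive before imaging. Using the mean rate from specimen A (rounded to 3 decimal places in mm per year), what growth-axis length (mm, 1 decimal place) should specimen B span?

1605.8 mm

Specimen A: adjusted count: 12133 + 7 = 12140 varves.
A: 2834.2 mm over 12140 years gives 2834.2 / 12140 ≈ 0.233 mm/year.
B's length ≈ 0.233 × 6892 = 1605.8 mm.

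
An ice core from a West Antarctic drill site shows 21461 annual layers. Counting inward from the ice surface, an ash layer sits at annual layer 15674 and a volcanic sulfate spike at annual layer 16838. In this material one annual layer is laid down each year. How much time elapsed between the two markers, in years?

16838 − 15674 = 1164 annual layers lie between the two events.
That is 1164 years at one annual layer per year.

1164 years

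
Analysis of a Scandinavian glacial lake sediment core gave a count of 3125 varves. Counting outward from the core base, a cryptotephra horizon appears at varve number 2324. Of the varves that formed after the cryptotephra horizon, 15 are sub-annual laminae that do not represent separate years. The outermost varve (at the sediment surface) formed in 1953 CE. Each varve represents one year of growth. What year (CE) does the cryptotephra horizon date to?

1167 CE

Between varve 2324 and the sediment surface there are 3125 − 2324 = 801 varves.
Excluding 15 false varves: 801 − 15 = 786.
Counting back 786 years from 1953 CE places the cryptotephra horizon in 1953 − 786 = 1167 CE.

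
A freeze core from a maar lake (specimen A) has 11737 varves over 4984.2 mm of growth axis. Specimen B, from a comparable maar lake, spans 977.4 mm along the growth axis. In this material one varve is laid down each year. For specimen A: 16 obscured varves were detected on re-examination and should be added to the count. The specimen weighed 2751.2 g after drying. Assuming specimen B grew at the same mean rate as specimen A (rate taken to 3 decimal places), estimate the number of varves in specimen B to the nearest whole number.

Specimen A: adjusted count: 11737 + 16 = 11753 varves.
A: Mean rate = 4984.2 mm / 11753 years ≈ 0.424 mm/year.
B spans 977.4 / 0.424 = 2305.19 years ≈ 2305 varves.

2305 varves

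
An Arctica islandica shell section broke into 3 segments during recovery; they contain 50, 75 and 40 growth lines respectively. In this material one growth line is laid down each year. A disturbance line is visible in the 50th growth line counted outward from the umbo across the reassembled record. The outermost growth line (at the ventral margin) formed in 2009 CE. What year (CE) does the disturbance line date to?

Total growth lines = 50 + 75 + 40 = 165.
The disturbance line sits at growth line 50 from the umbo, so 165 − 50 = 115 growth lines formed after it.
Counting back 115 years from 2009 CE places the disturbance line in 2009 − 115 = 1894 CE.

1894 CE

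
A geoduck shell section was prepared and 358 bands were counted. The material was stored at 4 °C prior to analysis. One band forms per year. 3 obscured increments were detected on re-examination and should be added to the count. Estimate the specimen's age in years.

Adjusted count: 358 + 3 = 361 bands.
With a one-to-one band periodicity this is 361 years.

361 years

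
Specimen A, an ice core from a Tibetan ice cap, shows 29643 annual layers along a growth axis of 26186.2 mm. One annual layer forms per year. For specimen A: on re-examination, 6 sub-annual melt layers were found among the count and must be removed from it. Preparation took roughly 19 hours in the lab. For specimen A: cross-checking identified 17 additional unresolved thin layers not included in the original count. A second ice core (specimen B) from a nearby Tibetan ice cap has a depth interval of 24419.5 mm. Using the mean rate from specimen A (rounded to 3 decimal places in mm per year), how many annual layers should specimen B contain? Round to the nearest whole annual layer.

Specimen A: adjusted count: 29643 − 6 + 17 = 29654 annual layers.
A: Mean rate = 26186.2 mm / 29654 years ≈ 0.883 mm per year.
B spans 24419.5 / 0.883 = 27655.15 years ≈ 27655 annual layers.

27655 annual layers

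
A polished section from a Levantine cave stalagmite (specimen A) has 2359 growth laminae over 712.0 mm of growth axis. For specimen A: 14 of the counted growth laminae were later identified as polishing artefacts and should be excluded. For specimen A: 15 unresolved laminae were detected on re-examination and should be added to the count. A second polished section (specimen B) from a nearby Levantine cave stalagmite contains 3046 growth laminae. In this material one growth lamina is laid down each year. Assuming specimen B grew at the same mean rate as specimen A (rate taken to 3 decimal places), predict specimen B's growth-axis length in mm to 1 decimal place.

Specimen A: adjusted count: 2359 − 14 + 15 = 2360 growth laminae.
A: Extension rate ≈ 712.0 / 2360 = 0.302 mm per year.
For B, 0.302 mm/year × 3046 years = 919.9 mm.

919.9 mm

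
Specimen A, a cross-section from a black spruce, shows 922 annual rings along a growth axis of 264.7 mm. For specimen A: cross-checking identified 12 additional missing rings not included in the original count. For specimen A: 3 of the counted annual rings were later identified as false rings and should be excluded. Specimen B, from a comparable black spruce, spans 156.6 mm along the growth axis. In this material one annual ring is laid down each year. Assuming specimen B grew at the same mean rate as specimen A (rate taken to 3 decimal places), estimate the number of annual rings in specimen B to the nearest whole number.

551 annual rings

Specimen A: after corrections the count is 922 − 3 + 12 = 931 annual rings.
A: Extension rate ≈ 264.7 / 931 = 0.284 mm/year.
For B, 156.6 / 0.284 = 551.41 years ≈ 551 annual rings.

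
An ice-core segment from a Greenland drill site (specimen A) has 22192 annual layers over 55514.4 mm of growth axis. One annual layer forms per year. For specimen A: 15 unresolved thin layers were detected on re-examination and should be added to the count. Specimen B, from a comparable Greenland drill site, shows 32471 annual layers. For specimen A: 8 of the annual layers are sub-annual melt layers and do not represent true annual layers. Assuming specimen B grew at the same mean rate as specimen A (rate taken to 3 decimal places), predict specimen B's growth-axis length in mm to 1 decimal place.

Specimen A: correcting the raw count gives 22192 − 8 + 15 = 22199 true annual layers.
A: 55514.4 mm over 22199 years gives 55514.4 / 22199 ≈ 2.501 mm/yr.
For B, 2.501 mm/year × 32471 years = 81210.0 mm.

81210.0 mm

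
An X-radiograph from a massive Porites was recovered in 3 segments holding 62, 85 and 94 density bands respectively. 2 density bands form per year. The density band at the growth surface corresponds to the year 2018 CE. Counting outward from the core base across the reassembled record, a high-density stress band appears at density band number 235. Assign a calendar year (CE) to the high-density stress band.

Total density bands = 62 + 85 + 94 = 241.
241 − 235 = 6 density bands lie beyond the high-density stress band toward the growth surface.
With 2 density bands per year, 6 / 2 = 3 years.
The density band at the growth surface is 2018 CE, so the high-density stress band dates to 2018 − 3 = 2015 CE.

2015 CE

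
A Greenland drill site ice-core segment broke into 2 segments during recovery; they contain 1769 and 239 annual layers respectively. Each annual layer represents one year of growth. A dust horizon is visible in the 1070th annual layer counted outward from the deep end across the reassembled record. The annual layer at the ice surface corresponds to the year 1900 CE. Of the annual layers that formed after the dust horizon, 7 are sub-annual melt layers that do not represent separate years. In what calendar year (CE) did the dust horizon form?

969 CE

Total annual layers = 1769 + 239 = 2008.
The dust horizon sits at annual layer 1070 from the deep end, so 2008 − 1070 = 938 annual layers formed after it.
938 − 7 false = 931 true annual layers after the dust horizon.
The annual layer at the ice surface is 1900 CE, so the dust horizon dates to 1900 − 931 = 969 CE.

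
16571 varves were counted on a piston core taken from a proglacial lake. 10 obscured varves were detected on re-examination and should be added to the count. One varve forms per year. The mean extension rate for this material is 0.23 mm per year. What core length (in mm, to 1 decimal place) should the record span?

Adjusted count: 16571 + 10 = 16581 varves.
16581 years at 0.23 mm/year gives 0.23 × 16581 = 3813.6 mm.

3813.6 mm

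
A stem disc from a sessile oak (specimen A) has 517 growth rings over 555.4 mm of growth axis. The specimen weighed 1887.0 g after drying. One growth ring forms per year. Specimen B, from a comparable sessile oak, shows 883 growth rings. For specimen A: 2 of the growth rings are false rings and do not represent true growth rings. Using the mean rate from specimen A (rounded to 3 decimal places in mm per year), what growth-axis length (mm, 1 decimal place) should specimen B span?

Specimen A: correcting the raw count gives 517 − 2 = 515 true growth rings.
A: Extension rate ≈ 555.4 / 515 = 1.078 mm/yr.
Length of B = 1.078 × 883 = 951.9 mm.

951.9 mm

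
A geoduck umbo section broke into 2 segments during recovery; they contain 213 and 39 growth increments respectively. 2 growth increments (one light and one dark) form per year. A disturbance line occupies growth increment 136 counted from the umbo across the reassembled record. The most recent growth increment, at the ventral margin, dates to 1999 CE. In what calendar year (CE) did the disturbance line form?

Total growth increments = 213 + 39 = 252.
Between growth increment 136 and the ventral margin there are 252 − 136 = 116 growth increments.
Dividing by 2 growth increments per year: 116 / 2 = 58 years.
The growth increment at the ventral margin is 1999 CE, so the disturbance line dates to 1999 − 58 = 1941 CE.

1941 CE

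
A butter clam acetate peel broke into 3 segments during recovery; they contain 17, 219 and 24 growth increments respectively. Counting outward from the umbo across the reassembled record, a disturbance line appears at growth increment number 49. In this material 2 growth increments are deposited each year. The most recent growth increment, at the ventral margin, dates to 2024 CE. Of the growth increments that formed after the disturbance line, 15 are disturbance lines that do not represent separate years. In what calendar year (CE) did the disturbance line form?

Total growth increments = 17 + 219 + 24 = 260.
260 − 49 = 211 growth increments lie beyond the disturbance line toward the ventral margin.
Removing the 15 false growth increments leaves 211 − 15 = 196 true growth increments beyond the disturbance line.
Dividing by 2 growth increments per year: 196 / 2 = 98 years.
Counting back 98 years from 2024 CE places the disturbance line in 2024 − 98 = 1926 CE.

1926 CE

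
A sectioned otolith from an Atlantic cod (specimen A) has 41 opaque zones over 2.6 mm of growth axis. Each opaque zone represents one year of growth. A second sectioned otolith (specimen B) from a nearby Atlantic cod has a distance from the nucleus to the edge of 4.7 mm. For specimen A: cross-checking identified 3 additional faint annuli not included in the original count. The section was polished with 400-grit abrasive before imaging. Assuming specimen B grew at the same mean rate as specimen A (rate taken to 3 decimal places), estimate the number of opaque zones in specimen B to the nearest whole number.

80 opaque zones

Specimen A: after corrections the count is 41 + 3 = 44 opaque zones.
A: Extension rate ≈ 2.6 / 44 = 0.059 mm/year.
For B, 4.7 / 0.059 = 79.66 years ≈ 80 opaque zones.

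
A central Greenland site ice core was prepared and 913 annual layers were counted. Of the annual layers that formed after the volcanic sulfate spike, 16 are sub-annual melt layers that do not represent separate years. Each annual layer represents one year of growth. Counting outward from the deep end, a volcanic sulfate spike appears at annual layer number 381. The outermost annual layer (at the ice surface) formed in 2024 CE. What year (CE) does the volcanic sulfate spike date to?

1508 CE

913 − 381 = 532 annual layers lie beyond the volcanic sulfate spike toward the ice surface.
Removing the 16 false annual layers leaves 532 − 16 = 516 true annual layers beyond the volcanic sulfate spike.
The annual layer at the ice surface is 2024 CE, so the volcanic sulfate spike dates to 2024 − 516 = 1508 CE.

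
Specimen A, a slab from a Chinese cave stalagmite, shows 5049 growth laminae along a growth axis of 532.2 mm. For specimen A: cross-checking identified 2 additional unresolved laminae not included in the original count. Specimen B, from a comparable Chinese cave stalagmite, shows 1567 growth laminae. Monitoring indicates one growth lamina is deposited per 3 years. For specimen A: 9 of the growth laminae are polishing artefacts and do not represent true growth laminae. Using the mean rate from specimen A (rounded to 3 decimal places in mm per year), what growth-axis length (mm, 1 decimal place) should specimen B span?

164.5 mm

Specimen A: after corrections the count is 5049 − 9 + 2 = 5042 growth laminae.
Specimen A: at 3 years per growth lamina, 5042 × 3 = 15126 years.
A: Mean rate = 532.2 mm / 15126 years ≈ 0.035 mm/year.
Specimen B: at 3 years per growth lamina, 1567 × 3 = 4701 years. For B, 0.035 mm/year × 4701 years = 164.5 mm.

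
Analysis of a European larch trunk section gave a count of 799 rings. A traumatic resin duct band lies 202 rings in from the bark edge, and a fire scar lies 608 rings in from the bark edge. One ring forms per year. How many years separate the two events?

The two markers are separated by 608 − 202 = 406 rings.
At one ring per year, 406 years elapsed between them.

406 years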